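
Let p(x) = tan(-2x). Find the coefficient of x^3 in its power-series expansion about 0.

-8/3

p(0) = 0
p′(0) = -2
p′′(0) = 0
p′′′(0) = -16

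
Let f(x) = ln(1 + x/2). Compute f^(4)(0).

-3/8

The coefficient of x^4 in the expansion is -1/64, so f^(4)(0) = 4! * (-1/64) = -3/8.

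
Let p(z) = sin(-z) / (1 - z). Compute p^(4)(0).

-20

Take the Cauchy product of the two expansions.
The coefficient of z^4 in the expansion is -5/6, so p^(4)(0) = 4! * (-5/6) = -20.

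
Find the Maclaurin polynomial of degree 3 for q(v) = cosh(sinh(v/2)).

v^2/8 + 1

Let u equal the inner series; expand the outer function in u and truncate.
[v^0] = 1;  [v^1] = 0;  [v^2] = 1/8;  [v^3] = 0.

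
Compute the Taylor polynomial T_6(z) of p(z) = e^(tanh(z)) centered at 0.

Let u equal the inner series; expand the outer function in u and truncate.
p(0) = 1
p′(0) = 1
p′′(0) = 1
p′′′(0) = -1
p^(4)(0) = -7
p^(5)(0) = -3
p^(6)(0) = 97

97*z^6/720 - z^5/40 - 7*z^4/24 - z^3/6 + z^2/2 + z + 1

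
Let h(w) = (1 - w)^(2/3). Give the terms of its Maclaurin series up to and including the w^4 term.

-7*w^4/243 - 4*w^3/81 - w^2/9 - 2*w/3 + 1

h(0) = 1
h′(0) = -2/3
h′′(0) = -2/9
h′′′(0) = -8/27
h^(4)(0) = -56/81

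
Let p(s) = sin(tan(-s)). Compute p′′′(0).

Let u equal the inner series; expand the outer function in u and truncate.
From the series, [s^3] p = -1/6; multiply by 3! = 6 to get -1.

-1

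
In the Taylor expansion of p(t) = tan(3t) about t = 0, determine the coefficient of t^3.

9

p(0) = 0
p′(0) = 3
p′′(0) = 0
p′′′(0) = 54
So c_3 = p′′′(0)/3! = 9.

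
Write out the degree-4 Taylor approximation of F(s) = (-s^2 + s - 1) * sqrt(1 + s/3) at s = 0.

Multiply each power in the prefactor through the base expansion.
F(0) = -1
F′(0) = 5/6
F′′(0) = -59/36
F′′′(0) = -79/72
F^(4)(0) = 173/432
Then c_k = F^(k)(0)/k! gives each Taylor coefficient.

173*s^4/10368 - 79*s^3/432 - 59*s^2/72 + 5*s/6 - 1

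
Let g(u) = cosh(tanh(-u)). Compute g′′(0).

Plug the Maclaurin series of the inner function into that of the outer and collect terms.
From the series, [u^2] g = 1/2; multiply by 2! = 2 to get 1.

1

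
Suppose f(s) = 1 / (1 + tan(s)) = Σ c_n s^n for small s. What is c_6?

122/45

Expand as Σ (-1)^k u^k with u equal to the inner function's series.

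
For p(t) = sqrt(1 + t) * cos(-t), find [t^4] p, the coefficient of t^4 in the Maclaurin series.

25/384

Write out both Maclaurin series and multiply, keeping only the needed powers.
[t^0] = 1;  [t^1] = 1/2;  [t^2] = -5/8;  [t^3] = -3/16;  [t^4] = 25/384.
So c_4 = p^(4)(0)/4! = 25/384.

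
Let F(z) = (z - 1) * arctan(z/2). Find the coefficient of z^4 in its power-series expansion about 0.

Distribute the polynomial across the series and collect like powers.
F(0) = 0
F′(0) = -1/2
F′′(0) = 1
F′′′(0) = 1/4
F^(4)(0) = -1
So c_4 = F^(4)(0)/4! = -1/24.

-1/24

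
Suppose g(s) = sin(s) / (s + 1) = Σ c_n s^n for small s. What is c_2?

Multiply the numerator's expansion by the denominator's geometric series.
g(0) = 0
g′(0) = 1
g′′(0) = -2
So c_2 = g′′(0)/2! = -1.

-1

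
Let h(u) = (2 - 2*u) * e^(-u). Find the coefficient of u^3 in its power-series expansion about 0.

-4/3

Multiply each power in the prefactor through the base expansion.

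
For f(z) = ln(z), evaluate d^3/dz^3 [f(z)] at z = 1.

2

From the series, [(z - 1)^3] f = 1/3; multiply by 3! = 6 to get 2.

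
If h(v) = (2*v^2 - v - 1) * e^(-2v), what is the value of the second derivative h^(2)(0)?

Multiply each power in the prefactor through the base expansion.
The coefficient of v^2 in the expansion is 2, so h′′(0) = 2! * (2) = 4.

4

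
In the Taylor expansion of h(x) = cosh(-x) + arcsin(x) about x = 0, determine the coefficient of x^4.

Expand each term separately and add.
h(0) = 1
h′(0) = 1
h′′(0) = 1
h′′′(0) = 1
h^(4)(0) = 1

1/24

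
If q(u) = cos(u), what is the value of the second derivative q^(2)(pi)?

1

Differentiate repeatedly and evaluate at the center.
From the series, [(u - pi)^2] q = 1/2; multiply by 2! = 2 to get 1.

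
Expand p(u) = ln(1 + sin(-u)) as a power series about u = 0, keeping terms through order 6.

-u^6/45 - u^5/24 - u^4/12 - u^3/6 - u^2/2 - u

Compose series: expand the inner function first, then feed it into the outer expansion.
[u^0] = 0;  [u^1] = -1;  [u^2] = -1/2;  [u^3] = -1/6;  [u^4] = -1/12;  [u^5] = -1/24;  [u^6] = -1/45.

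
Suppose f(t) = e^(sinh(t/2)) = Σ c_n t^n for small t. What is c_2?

1/8

Plug the Maclaurin series of the inner function into that of the outer and collect terms.
f(0) = 1
f′(0) = 1/2
f′′(0) = 1/4
Dividing each by k! gives the coefficients c_0, ..., c_2.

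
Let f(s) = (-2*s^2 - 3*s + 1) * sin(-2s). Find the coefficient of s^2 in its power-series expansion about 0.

6

Multiply each power in the prefactor through the base expansion.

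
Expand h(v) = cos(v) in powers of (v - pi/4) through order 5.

-sqrt(2)*(v - pi/4)^5/240 + sqrt(2)*(v - pi/4)^4/48 + sqrt(2)*(v - pi/4)^3/12 - sqrt(2)*(v - pi/4)^2/4 - sqrt(2)*(v - pi/4)/2 + sqrt(2)/2

Compute the successive derivatives at the expansion point and divide by k!.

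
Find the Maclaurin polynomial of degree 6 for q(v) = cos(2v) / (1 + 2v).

Write out both Maclaurin series and multiply, keeping only the needed powers.
q(0) = 1
q′(0) = -2
q′′(0) = 4
q′′′(0) = -24
q^(4)(0) = 208
q^(5)(0) = -2080
q^(6)(0) = 24896

1556*v^6/45 - 52*v^5/3 + 26*v^4/3 - 4*v^3 + 2*v^2 - 2*v + 1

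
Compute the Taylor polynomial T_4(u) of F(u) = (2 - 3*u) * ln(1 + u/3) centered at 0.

-7*u^4/162 + 31*u^3/162 - 10*u^2/9 + 2*u/3

Shift and add copies of the series according to the polynomial's terms.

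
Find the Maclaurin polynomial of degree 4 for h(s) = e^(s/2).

[s^0] = 1;  [s^1] = 1/2;  [s^2] = 1/8;  [s^3] = 1/48;  [s^4] = 1/384.

s^4/384 + s^3/48 + s^2/8 + s/2 + 1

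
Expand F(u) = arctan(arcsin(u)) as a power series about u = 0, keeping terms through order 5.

Let u equal the inner series; expand the outer function in u and truncate.
[u^0] = 0;  [u^1] = 1;  [u^2] = 0;  [u^3] = -1/6;  [u^4] = 0;  [u^5] = 13/120.

13*u^5/120 - u^3/6 + u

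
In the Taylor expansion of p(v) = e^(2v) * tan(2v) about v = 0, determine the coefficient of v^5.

Take the Cauchy product of the two expansions.
p(0) = 0
p′(0) = 2
p′′(0) = 8
p′′′(0) = 40
p^(4)(0) = 192
p^(5)(0) = 1312
The Taylor polynomial is Σ p^(k)(0)/k! · v^k.

164/15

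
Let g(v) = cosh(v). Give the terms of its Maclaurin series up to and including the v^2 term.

Differentiate repeatedly and evaluate at the center.
g(0) = 1
g′(0) = 0
g′′(0) = 1

v^2/2 + 1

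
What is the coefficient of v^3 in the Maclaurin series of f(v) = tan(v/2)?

1/24

Apply the Taylor formula c_k = f^(k)(a)/k!.
[v^0] = 0;  [v^1] = 1/2;  [v^2] = 0;  [v^3] = 1/24.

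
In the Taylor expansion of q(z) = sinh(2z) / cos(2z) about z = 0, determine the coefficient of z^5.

Write the quotient as an unknown series and match coefficients against numerator = denominator · series.
[z^0] = 0;  [z^1] = 2;  [z^2] = 0;  [z^3] = 16/3;  [z^4] = 0;  [z^5] = 48/5.
So c_5 = q^(5)(0)/5! = 48/5.

48/5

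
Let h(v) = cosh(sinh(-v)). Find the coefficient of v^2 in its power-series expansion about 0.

Plug the Maclaurin series of the inner function into that of the outer and collect terms.
h(0) = 1
h′(0) = 0
h′′(0) = 1
So c_2 = h′′(0)/2! = 1/2.

1/2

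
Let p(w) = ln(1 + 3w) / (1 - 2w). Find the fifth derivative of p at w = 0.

Take the Cauchy product of the two expansions.
The coefficient of w^5 in the expansion is 561/10, so p^(5)(0) = 5! * (561/10) = 6732.

6732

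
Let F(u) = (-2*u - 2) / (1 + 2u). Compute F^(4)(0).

-384

Distribute the polynomial across the series and collect like powers.
From the series, [u^4] F = -16; multiply by 4! = 24 to get -384.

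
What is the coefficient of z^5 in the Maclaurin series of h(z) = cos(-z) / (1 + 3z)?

-1837/8

Write out both Maclaurin series and multiply, keeping only the needed powers.
So c_5 = h^(5)(0)/5! = -1837/8.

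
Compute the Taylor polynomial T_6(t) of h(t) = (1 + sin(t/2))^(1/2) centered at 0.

Plug the Maclaurin series of the inner function into that of the outer and collect terms.
h(0) = 1
h′(0) = 1/4
h′′(0) = -1/16
h′′′(0) = -1/64
h^(4)(0) = 1/256
h^(5)(0) = 1/1024
h^(6)(0) = -1/4096

-t^6/2949120 + t^5/122880 + t^4/6144 - t^3/384 - t^2/32 + t/4 + 1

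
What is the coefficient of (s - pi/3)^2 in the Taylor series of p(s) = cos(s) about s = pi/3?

-1/4

[(s - pi/3)^0] = 1/2;  [(s - pi/3)^1] = -sqrt(3)/2;  [(s - pi/3)^2] = -1/4.
So c_2 = p′′(pi/3)/2! = -1/4.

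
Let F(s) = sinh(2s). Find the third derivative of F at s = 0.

From the series, [s^3] F = 4/3; multiply by 3! = 6 to get 8.

8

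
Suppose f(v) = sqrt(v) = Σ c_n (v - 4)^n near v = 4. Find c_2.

-1/64

f(4) = 2
f′(4) = 1/4
f′′(4) = -1/32
So c_2 = f′′(4)/2! = -1/64.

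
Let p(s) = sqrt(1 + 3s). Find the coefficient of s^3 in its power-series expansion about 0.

27/16

[s^0] = 1;  [s^1] = 3/2;  [s^2] = -9/8;  [s^3] = 27/16.
So c_3 = p′′′(0)/3! = 27/16.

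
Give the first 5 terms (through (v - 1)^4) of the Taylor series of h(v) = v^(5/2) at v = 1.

Apply the Taylor formula c_k = f^(k)(a)/k!.
h(1) = 1
h′(1) = 5/2
h′′(1) = 15/4
h′′′(1) = 15/8
h^(4)(1) = -15/16

-5*(v - 1)^4/128 + 5*(v - 1)^3/16 + 15*(v - 1)^2/8 + 5*(v - 1)/2 + 1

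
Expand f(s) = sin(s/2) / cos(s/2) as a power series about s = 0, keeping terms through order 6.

Invert the denominator's series and multiply.
[s^0] = 0;  [s^1] = 1/2;  [s^2] = 0;  [s^3] = 1/24;  [s^4] = 0;  [s^5] = 1/240;  [s^6] = 0.

s^5/240 + s^3/24 + s/2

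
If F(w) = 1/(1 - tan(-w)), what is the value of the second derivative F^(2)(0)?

2

Compose series: expand the inner function first, then feed it into the outer expansion.
The coefficient of w^2 in the expansion is 1, so F′′(0) = 2! * (1) = 2.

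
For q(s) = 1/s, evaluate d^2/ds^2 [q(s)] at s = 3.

From the series, [(s - 3)^2] q = 1/27; multiply by 2! = 2 to get 2/27.

2/27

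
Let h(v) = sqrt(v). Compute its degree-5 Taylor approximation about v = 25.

7*(v - 25)^5/500000000 - (v - 25)^4/2000000 + (v - 25)^3/50000 - (v - 25)^2/1000 + (v - 25)/10 + 5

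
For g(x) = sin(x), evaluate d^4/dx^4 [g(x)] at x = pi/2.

Compute the successive derivatives at the expansion point and divide by k!.
From the series, [(x - pi/2)^4] g = 1/24; multiply by 4! = 24 to get 1.

1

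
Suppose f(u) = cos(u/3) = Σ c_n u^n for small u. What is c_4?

1/1944

Use the known series and substitute for the argument.
So c_4 = f^(4)(0)/4! = 1/1944.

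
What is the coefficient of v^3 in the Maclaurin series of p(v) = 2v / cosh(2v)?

-4

Divide the numerator series by the denominator series (power-series long division).
p(0) = 0
p′(0) = 2
p′′(0) = 0
p′′′(0) = -24
Then c_k = p^(k)(0)/k! gives each Taylor coefficient.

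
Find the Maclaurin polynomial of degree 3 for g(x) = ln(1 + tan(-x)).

Let u equal the inner series; expand the outer function in u and truncate.
[x^0] = 0;  [x^1] = -1;  [x^2] = -1/2;  [x^3] = -2/3.

-2*x^3/3 - x^2/2 - x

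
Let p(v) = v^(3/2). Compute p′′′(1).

Compute the successive derivatives at the expansion point and divide by k!.
The coefficient of (v - 1)^3 in the expansion is -1/16, so p′′′(1) = 3! * (-1/16) = -3/8.

-3/8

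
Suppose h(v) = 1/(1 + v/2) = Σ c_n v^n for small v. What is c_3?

[v^0] = 1;  [v^1] = -1/2;  [v^2] = 1/4;  [v^3] = -1/8.
So c_3 = h′′′(0)/3! = -1/8.

-1/8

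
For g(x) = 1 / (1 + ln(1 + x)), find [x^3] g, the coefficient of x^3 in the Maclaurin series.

Write 1/(1+u) = 1 - u + u^2 - u^3 + ... and substitute the series for u.
g(0) = 1
g′(0) = -1
g′′(0) = 3
g′′′(0) = -14

-7/3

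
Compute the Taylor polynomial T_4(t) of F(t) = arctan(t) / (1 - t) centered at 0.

2*t^4/3 + 2*t^3/3 + t^2 + t

Take the Cauchy product of the two expansions.
F(0) = 0
F′(0) = 1
F′′(0) = 2
F′′′(0) = 4
F^(4)(0) = 16
Dividing each by k! gives the coefficients c_0, ..., c_4.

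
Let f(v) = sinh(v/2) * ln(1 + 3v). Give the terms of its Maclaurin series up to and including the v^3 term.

Expand each factor separately, then convolve coefficients.
f(0) = 0
f′(0) = 0
f′′(0) = 3
f′′′(0) = -27/2

-9*v^3/4 + 3*v^2/2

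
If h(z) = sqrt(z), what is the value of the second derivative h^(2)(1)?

The coefficient of (z - 1)^2 in the expansion is -1/8, so h′′(1) = 2! * (-1/8) = -1/4.

-1/4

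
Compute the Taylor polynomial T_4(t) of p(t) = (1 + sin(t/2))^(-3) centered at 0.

Plug the Maclaurin series of the inner function into that of the outer and collect terms.

13*t^4/16 - 19*t^3/16 + 3*t^2/2 - 3*t/2 + 1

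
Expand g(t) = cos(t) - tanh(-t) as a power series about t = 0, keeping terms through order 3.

-t^3/3 - t^2/2 + t + 1

Combine the two series term by term.
[t^0] = 1;  [t^1] = 1;  [t^2] = -1/2;  [t^3] = -1/3.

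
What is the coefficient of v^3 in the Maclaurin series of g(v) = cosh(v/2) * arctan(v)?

Expand each factor separately, then convolve coefficients.
g(0) = 0
g′(0) = 1
g′′(0) = 0
g′′′(0) = -5/4
So c_3 = g′′′(0)/3! = -5/24.

-5/24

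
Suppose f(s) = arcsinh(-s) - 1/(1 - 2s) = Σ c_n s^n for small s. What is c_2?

-4

Add the two expansions coefficient-wise.
f(0) = -1
f′(0) = -3
f′′(0) = -8
So c_2 = f′′(0)/2! = -4.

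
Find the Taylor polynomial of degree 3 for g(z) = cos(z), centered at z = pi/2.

(z - pi/2)^3/6 - (z - pi/2)

g(pi/2) = 0
g′(pi/2) = -1
g′′(pi/2) = 0
g′′′(pi/2) = 1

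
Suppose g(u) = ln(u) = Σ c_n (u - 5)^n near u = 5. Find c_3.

1/375

g(5) = ln(5)
g′(5) = 1/5
g′′(5) = -1/25
g′′′(5) = 2/125
Dividing each by k! gives the coefficients c_0, ..., c_3.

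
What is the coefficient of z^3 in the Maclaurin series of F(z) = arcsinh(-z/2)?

Differentiate repeatedly and evaluate at the center.

1/48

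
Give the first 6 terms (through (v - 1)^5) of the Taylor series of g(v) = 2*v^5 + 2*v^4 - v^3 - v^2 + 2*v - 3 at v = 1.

2*(v - 1)^5 + 12*(v - 1)^4 + 27*(v - 1)^3 + 28*(v - 1)^2 + 15*(v - 1) + 1

[(v - 1)^0] = 1;  [(v - 1)^1] = 15;  [(v - 1)^2] = 28;  [(v - 1)^3] = 27;  [(v - 1)^4] = 12;  [(v - 1)^5] = 2.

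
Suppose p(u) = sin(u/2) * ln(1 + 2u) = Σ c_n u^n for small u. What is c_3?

Multiply the two series term by term and collect like powers.
[u^0] = 0;  [u^1] = 0;  [u^2] = 1;  [u^3] = -1.
So c_3 = p′′′(0)/3! = -1.

-1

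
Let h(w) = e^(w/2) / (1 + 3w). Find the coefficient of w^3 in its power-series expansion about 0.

-1097/48

Multiply the two series term by term and collect like powers.
[w^0] = 1;  [w^1] = -5/2;  [w^2] = 61/8;  [w^3] = -1097/48.
So c_3 = h′′′(0)/3! = -1097/48.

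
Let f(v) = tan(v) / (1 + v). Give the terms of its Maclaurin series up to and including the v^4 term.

-4*v^4/3 + 4*v^3/3 - v^2 + v

Take the Cauchy product of the two expansions.
[v^0] = 0;  [v^1] = 1;  [v^2] = -1;  [v^3] = 4/3;  [v^4] = -4/3.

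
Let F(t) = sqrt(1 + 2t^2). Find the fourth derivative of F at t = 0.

From the series, [t^4] F = -1/2; multiply by 4! = 24 to get -12.

-12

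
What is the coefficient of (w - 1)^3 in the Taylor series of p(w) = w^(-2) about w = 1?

-4

p(1) = 1
p′(1) = -2
p′′(1) = 6
p′′′(1) = -24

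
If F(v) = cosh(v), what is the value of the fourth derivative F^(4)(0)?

1

The coefficient of v^4 in the expansion is 1/24, so F^(4)(0) = 4! * (1/24) = 1.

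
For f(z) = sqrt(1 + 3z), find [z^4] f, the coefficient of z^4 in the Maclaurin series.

Compute the successive derivatives at the expansion point and divide by k!.
f(0) = 1
f′(0) = 3/2
f′′(0) = -9/4
f′′′(0) = 81/8
f^(4)(0) = -1215/16

-405/128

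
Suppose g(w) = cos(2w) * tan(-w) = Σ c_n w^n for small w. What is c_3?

Multiply the two series term by term and collect like powers.

5/3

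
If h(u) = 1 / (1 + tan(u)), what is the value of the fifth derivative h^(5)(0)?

-256

Use the geometric series for the reciprocal, then substitute.
From the series, [u^5] h = -32/15; multiply by 5! = 120 to get -256.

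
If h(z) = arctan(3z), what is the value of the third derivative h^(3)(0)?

From the series, [z^3] h = -9; multiply by 3! = 6 to get -54.

-54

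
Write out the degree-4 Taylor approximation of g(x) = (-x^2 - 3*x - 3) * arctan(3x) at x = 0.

Distribute the polynomial across the series and collect like powers.
g(0) = 0
g′(0) = -9
g′′(0) = -18
g′′′(0) = 144
g^(4)(0) = 648

27*x^4 + 24*x^3 - 9*x^2 - 9*x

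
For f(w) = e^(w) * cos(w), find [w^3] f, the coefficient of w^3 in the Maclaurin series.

Take the Cauchy product of the two expansions.

-1/3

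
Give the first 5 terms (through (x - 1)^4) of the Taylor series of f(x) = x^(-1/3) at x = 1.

Compute the successive derivatives at the expansion point and divide by k!.
[(x - 1)^0] = 1;  [(x - 1)^1] = -1/3;  [(x - 1)^2] = 2/9;  [(x - 1)^3] = -14/81;  [(x - 1)^4] = 35/243.

35*(x - 1)^4/243 - 14*(x - 1)^3/81 + 2*(x - 1)^2/9 - (x - 1)/3 + 1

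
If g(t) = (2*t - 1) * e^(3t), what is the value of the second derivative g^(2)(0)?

Shift and add copies of the series according to the polynomial's terms.
The coefficient of t^2 in the expansion is 3/2, so g′′(0) = 2! * (3/2) = 3.

3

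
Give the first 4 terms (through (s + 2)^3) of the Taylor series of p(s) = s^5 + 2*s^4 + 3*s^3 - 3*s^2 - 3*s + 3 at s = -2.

27*(s + 2)^3 - 53*(s + 2)^2 + 61*(s + 2) - 27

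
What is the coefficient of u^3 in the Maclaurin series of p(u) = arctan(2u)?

p(0) = 0
p′(0) = 2
p′′(0) = 0
p′′′(0) = -16

-8/3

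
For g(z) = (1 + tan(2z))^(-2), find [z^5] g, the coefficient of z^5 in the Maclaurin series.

Compose series: expand the inner function first, then feed it into the outer expansion.

-4928/15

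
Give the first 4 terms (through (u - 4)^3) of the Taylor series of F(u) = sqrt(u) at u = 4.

(u - 4)^3/512 - (u - 4)^2/64 + (u - 4)/4 + 2

Differentiate repeatedly and evaluate at the center.
F(4) = 2
F′(4) = 1/4
F′′(4) = -1/32
F′′′(4) = 3/256
Then c_k = F^(k)(4)/k! gives each Taylor coefficient.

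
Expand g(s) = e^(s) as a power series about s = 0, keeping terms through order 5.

s^5/120 + s^4/24 + s^3/6 + s^2/2 + s + 1

g(0) = 1
g′(0) = 1
g′′(0) = 1
g′′′(0) = 1
g^(4)(0) = 1
g^(5)(0) = 1
The Taylor polynomial is Σ g^(k)(0)/k! · s^k.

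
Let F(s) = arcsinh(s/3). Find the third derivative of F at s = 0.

-1/27

Use the known series and substitute for the argument.
From the series, [s^3] F = -1/162; multiply by 3! = 6 to get -1/27.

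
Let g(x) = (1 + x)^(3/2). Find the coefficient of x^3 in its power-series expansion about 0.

g(0) = 1
g′(0) = 3/2
g′′(0) = 3/4
g′′′(0) = -3/8
So c_3 = g′′′(0)/3! = -1/16.

-1/16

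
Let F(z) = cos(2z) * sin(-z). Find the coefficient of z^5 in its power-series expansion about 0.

-121/120

Expand each factor separately, then convolve coefficients.
F(0) = 0
F′(0) = -1
F′′(0) = 0
F′′′(0) = 13
F^(4)(0) = 0
F^(5)(0) = -121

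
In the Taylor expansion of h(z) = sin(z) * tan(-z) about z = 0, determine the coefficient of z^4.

-1/6

Take the Cauchy product of the two expansions.
[z^0] = 0;  [z^1] = 0;  [z^2] = -1;  [z^3] = 0;  [z^4] = -1/6.
So c_4 = h^(4)(0)/4! = -1/6.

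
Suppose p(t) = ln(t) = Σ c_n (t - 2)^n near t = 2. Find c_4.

-1/64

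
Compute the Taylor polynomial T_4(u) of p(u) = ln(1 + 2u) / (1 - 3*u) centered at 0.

Multiply the numerator's expansion by the denominator's geometric series.
p(0) = 0
p′(0) = 2
p′′(0) = 8
p′′′(0) = 88
p^(4)(0) = 960
The Taylor polynomial is Σ p^(k)(0)/k! · u^k.

40*u^4 + 44*u^3/3 + 4*u^2 + 2*u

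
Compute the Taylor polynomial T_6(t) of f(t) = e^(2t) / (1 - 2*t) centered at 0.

7828*t^6/45 + 1304*t^5/15 + 130*t^4/3 + 64*t^3/3 + 10*t^2 + 4*t + 1

Multiply the numerator's expansion by the denominator's geometric series.
f(0) = 1
f′(0) = 4
f′′(0) = 20
f′′′(0) = 128
f^(4)(0) = 1040
f^(5)(0) = 10432
f^(6)(0) = 125248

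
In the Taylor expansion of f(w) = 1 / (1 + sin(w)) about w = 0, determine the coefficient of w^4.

Write 1/(1+u) = 1 - u + u^2 - u^3 + ... and substitute the series for u.

2/3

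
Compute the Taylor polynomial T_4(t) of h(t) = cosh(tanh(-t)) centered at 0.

Compose series: expand the inner function first, then feed it into the outer expansion.
h(0) = 1
h′(0) = 0
h′′(0) = 1
h′′′(0) = 0
h^(4)(0) = -7
The Taylor polynomial is Σ h^(k)(0)/k! · t^k.

-7*t^4/24 + t^2/2 + 1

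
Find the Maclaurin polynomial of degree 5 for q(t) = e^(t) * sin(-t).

t^5/30 - t^3/3 - t^2 - t

Expand each factor separately, then convolve coefficients.
[t^0] = 0;  [t^1] = -1;  [t^2] = -1;  [t^3] = -1/3;  [t^4] = 0;  [t^5] = 1/30.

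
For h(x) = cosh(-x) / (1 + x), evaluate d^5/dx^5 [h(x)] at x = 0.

-185

Write out both Maclaurin series and multiply, keeping only the needed powers.
From the series, [x^5] h = -37/24; multiply by 5! = 120 to get -185.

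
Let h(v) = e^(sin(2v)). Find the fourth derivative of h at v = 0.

-48

Compose series: expand the inner function first, then feed it into the outer expansion.
From the series, [v^4] h = -2; multiply by 4! = 24 to get -48.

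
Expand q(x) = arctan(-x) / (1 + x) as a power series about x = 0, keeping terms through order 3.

-2*x^3/3 + x^2 - x

Take the Cauchy product of the two expansions.
q(0) = 0
q′(0) = -1
q′′(0) = 2
q′′′(0) = -4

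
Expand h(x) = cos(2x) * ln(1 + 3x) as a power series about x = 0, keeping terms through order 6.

-84*x^6 + 163*x^5/5 - 45*x^4/4 + 3*x^3 - 9*x^2/2 + 3*x

Expand each factor separately, then convolve coefficients.
[x^0] = 0;  [x^1] = 3;  [x^2] = -9/2;  [x^3] = 3;  [x^4] = -45/4;  [x^5] = 163/5;  [x^6] = -84.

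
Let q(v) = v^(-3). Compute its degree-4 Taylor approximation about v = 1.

Apply the Taylor formula c_k = f^(k)(a)/k!.
q(1) = 1
q′(1) = -3
q′′(1) = 12
q′′′(1) = -60
q^(4)(1) = 360

15*(v - 1)^4 - 10*(v - 1)^3 + 6*(v - 1)^2 - 3*(v - 1) + 1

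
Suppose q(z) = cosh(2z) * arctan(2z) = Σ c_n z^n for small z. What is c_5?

12/5

Expand each factor separately, then convolve coefficients.
q(0) = 0
q′(0) = 2
q′′(0) = 0
q′′′(0) = 8
q^(4)(0) = 0
q^(5)(0) = 288
So c_5 = q^(5)(0)/5! = 12/5.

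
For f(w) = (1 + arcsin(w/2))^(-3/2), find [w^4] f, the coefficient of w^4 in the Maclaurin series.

Let u equal the inner series; expand the outer function in u and truncate.
f(0) = 1
f′(0) = -3/4
f′′(0) = 15/16
f′′′(0) = -117/64
f^(4)(0) = 1185/256
The Taylor polynomial is Σ f^(k)(0)/k! · w^k.

395/2048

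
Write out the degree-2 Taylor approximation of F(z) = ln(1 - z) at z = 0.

-z^2/2 - z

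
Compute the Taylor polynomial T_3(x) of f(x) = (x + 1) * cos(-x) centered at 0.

-x^3/2 - x^2/2 + x + 1

Distribute the polynomial across the series and collect like powers.
[x^0] = 1;  [x^1] = 1;  [x^2] = -1/2;  [x^3] = -1/2.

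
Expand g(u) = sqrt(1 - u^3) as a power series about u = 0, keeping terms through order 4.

Use the known series and substitute for the argument.

1 - u^3/2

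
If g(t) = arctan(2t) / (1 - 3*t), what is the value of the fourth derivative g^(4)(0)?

Multiply the numerator's expansion by the denominator's geometric series.
From the series, [t^4] g = 46; multiply by 4! = 24 to get 1104.

1104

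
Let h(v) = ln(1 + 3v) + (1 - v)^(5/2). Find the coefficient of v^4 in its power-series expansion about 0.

Add the two expansions coefficient-wise.
[v^0] = 1;  [v^1] = 1/2;  [v^2] = -21/8;  [v^3] = 139/16;  [v^4] = -2597/128.

-2597/128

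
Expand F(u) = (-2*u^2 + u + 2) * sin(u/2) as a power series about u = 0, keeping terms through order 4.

-u^4/48 - 25*u^3/24 + u^2/2 + u

Multiply each power in the prefactor through the base expansion.
F(0) = 0
F′(0) = 1
F′′(0) = 1
F′′′(0) = -25/4
F^(4)(0) = -1/2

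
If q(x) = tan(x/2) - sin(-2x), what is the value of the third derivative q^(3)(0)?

-31/4

Add the two expansions coefficient-wise.
The coefficient of x^3 in the expansion is -31/24, so q′′′(0) = 3! * (-31/24) = -31/4.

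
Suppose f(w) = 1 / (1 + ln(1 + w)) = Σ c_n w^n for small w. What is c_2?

3/2

Use the geometric series for the reciprocal, then substitute.
So c_2 = f′′(0)/2! = 3/2.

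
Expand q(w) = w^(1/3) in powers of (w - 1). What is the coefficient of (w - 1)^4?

-10/243

Differentiate repeatedly and evaluate at the center.
q(1) = 1
q′(1) = 1/3
q′′(1) = -2/9
q′′′(1) = 10/27
q^(4)(1) = -80/81
So c_4 = q^(4)(1)/4! = -10/243.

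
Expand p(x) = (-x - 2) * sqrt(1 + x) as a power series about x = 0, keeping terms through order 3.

Distribute the polynomial across the series and collect like powers.
p(0) = -2
p′(0) = -2
p′′(0) = -1/2
p′′′(0) = 0
Then c_k = p^(k)(0)/k! gives each Taylor coefficient.

-x^2/4 - 2*x - 2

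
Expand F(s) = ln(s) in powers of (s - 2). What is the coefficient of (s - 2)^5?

[(s - 2)^0] = ln(2);  [(s - 2)^1] = 1/2;  [(s - 2)^2] = -1/8;  [(s - 2)^3] = 1/24;  [(s - 2)^4] = -1/64;  [(s - 2)^5] = 1/160.
So c_5 = F^(5)(2)/5! = 1/160.

1/160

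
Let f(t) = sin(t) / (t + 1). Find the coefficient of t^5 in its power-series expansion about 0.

101/120

Multiply the numerator's expansion by the denominator's geometric series.
f(0) = 0
f′(0) = 1
f′′(0) = -2
f′′′(0) = 5
f^(4)(0) = -20
f^(5)(0) = 101
Dividing each by k! gives the coefficients c_0, ..., c_5.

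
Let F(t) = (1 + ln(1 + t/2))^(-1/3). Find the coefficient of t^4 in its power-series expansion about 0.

671/15552

Compose series: expand the inner function first, then feed it into the outer expansion.
F(0) = 1
F′(0) = -1/6
F′′(0) = 7/36
F′′′(0) = -41/108
F^(4)(0) = 671/648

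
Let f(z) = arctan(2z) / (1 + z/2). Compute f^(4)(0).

Expand each factor separately, then convolve coefficients.
The coefficient of z^4 in the expansion is 13/12, so f^(4)(0) = 4! * (13/12) = 26.

26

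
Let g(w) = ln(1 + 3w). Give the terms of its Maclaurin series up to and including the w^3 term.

g(0) = 0
g′(0) = 3
g′′(0) = -9
g′′′(0) = 54
Then c_k = g^(k)(0)/k! gives each Taylor coefficient.

9*w^3 - 9*w^2/2 + 3*w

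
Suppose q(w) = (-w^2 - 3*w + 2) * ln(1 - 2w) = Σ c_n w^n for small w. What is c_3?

Shift and add copies of the series according to the polynomial's terms.
[w^0] = 0;  [w^1] = -4;  [w^2] = 2;  [w^3] = 8/3.
So c_3 = q′′′(0)/3! = 8/3.

8/3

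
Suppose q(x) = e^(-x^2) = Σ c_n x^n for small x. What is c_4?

[x^0] = 1;  [x^1] = 0;  [x^2] = -1;  [x^3] = 0;  [x^4] = 1/2.
So c_4 = q^(4)(0)/4! = 1/2.

1/2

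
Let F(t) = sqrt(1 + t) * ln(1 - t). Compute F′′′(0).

Expand each factor separately, then convolve coefficients.
From the series, [t^3] F = -11/24; multiply by 3! = 6 to get -11/4.

-11/4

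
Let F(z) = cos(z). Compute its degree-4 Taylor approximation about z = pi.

Use the known series and substitute for the argument.

-(z - pi)^4/24 + (z - pi)^2/2 - 1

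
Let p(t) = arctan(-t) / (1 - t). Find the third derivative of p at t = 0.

Expand each factor separately, then convolve coefficients.
From the series, [t^3] p = -2/3; multiply by 3! = 6 to get -4.

-4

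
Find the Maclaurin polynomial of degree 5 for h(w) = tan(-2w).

Differentiate repeatedly and evaluate at the center.

-64*w^5/15 - 8*w^3/3 - 2*w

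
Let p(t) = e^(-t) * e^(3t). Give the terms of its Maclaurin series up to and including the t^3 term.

4*t^3/3 + 2*t^2 + 2*t + 1

Write out both Maclaurin series and multiply, keeping only the needed powers.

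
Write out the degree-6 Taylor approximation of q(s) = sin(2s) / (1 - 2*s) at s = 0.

Multiply the numerator's expansion by the denominator's geometric series.
q(0) = 0
q′(0) = 2
q′′(0) = 8
q′′′(0) = 40
q^(4)(0) = 320
q^(5)(0) = 3232
q^(6)(0) = 38784
The Taylor polynomial is Σ q^(k)(0)/k! · s^k.

808*s^6/15 + 404*s^5/15 + 40*s^4/3 + 20*s^3/3 + 4*s^2 + 2*s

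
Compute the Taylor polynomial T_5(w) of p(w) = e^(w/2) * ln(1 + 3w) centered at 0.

25289*w^5/640 - 65*w^4/4 + 57*w^3/8 - 3*w^2 + 3*w

Write out both Maclaurin series and multiply, keeping only the needed powers.
p(0) = 0
p′(0) = 3
p′′(0) = -6
p′′′(0) = 171/4
p^(4)(0) = -390
p^(5)(0) = 75867/16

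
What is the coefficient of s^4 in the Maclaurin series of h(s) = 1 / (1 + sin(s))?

Write 1/(1+u) = 1 - u + u^2 - u^3 + ... and substitute the series for u.
h(0) = 1
h′(0) = -1
h′′(0) = 2
h′′′(0) = -5
h^(4)(0) = 16

2/3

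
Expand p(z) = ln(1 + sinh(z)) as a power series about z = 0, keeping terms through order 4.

Plug the Maclaurin series of the inner function into that of the outer and collect terms.
[z^0] = 0;  [z^1] = 1;  [z^2] = -1/2;  [z^3] = 1/2;  [z^4] = -5/12.

-5*z^4/12 + z^3/2 - z^2/2 + z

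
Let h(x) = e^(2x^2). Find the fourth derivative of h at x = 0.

Apply the Taylor formula c_k = f^(k)(a)/k!.
From the series, [x^4] h = 2; multiply by 4! = 24 to get 48.

48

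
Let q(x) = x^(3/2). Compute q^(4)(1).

9/16

The coefficient of (x - 1)^4 in the expansion is 3/128, so q^(4)(1) = 4! * (3/128) = 9/16.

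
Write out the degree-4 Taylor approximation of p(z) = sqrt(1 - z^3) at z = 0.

1 - z^3/2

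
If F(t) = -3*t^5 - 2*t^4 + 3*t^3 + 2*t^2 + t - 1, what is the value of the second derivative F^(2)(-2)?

352

From the series, [(t + 2)^2] F = 176; multiply by 2! = 2 to get 352.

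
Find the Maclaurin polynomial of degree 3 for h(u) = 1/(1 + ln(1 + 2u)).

-56*u^3/3 + 6*u^2 - 2*u + 1

Compose series: expand the inner function first, then feed it into the outer expansion.
[u^0] = 1;  [u^1] = -2;  [u^2] = 6;  [u^3] = -56/3.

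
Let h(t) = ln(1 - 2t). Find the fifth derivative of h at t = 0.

The coefficient of t^5 in the expansion is -32/5, so h^(5)(0) = 5! * (-32/5) = -768.

-768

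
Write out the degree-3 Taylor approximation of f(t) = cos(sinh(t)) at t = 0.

1 - t^2/2

Substitute the inner expansion into the outer series and collect powers.
[t^0] = 1;  [t^1] = 0;  [t^2] = -1/2;  [t^3] = 0.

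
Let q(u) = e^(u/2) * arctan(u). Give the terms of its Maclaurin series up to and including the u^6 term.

215*u^6/2304 + 103*u^5/640 - 7*u^4/48 - 5*u^3/24 + u^2/2 + u

Multiply the two series term by term and collect like powers.
[u^0] = 0;  [u^1] = 1;  [u^2] = 1/2;  [u^3] = -5/24;  [u^4] = -7/48;  [u^5] = 103/640;  [u^6] = 215/2304.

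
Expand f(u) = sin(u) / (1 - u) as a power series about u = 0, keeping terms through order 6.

101*u^6/120 + 101*u^5/120 + 5*u^4/6 + 5*u^3/6 + u^2 + u

Write out both Maclaurin series and multiply, keeping only the needed powers.
f(0) = 0
f′(0) = 1
f′′(0) = 2
f′′′(0) = 5
f^(4)(0) = 20
f^(5)(0) = 101
f^(6)(0) = 606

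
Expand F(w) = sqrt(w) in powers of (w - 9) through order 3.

(w - 9)^3/3888 - (w - 9)^2/216 + (w - 9)/6 + 3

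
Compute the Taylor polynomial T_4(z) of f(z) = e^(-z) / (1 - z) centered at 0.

3*z^4/8 + z^3/3 + z^2/2 + 1

Multiply the numerator's expansion by the denominator's geometric series.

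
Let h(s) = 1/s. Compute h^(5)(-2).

Compute the successive derivatives at the expansion point and divide by k!.
The coefficient of (s + 2)^5 in the expansion is -1/64, so h^(5)(-2) = 5! * (-1/64) = -15/8.

-15/8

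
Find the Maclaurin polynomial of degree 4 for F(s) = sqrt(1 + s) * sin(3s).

Expand each factor separately, then convolve coefficients.

-33*s^4/16 - 39*s^3/8 + 3*s^2/2 + 3*s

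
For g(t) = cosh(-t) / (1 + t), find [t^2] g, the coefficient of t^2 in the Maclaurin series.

Expand each factor separately, then convolve coefficients.
g(0) = 1
g′(0) = -1
g′′(0) = 3
Dividing each by k! gives the coefficients c_0, ..., c_2.

3/2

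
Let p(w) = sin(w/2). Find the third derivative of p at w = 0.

-1/8

From the series, [w^3] p = -1/48; multiply by 3! = 6 to get -1/8.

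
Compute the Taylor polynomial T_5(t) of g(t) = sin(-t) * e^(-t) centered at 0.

Expand each factor separately, then convolve coefficients.
g(0) = 0
g′(0) = -1
g′′(0) = 2
g′′′(0) = -2
g^(4)(0) = 0
g^(5)(0) = 4
Dividing each by k! gives the coefficients c_0, ..., c_5.

t^5/30 - t^3/3 + t^2 - t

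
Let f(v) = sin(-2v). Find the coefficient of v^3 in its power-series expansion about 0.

4/3

Compute the successive derivatives at the expansion point and divide by k!.
f(0) = 0
f′(0) = -2
f′′(0) = 0
f′′′(0) = 8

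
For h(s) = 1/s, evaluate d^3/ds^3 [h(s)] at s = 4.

From the series, [(s - 4)^3] h = -1/256; multiply by 3! = 6 to get -3/128.

-3/128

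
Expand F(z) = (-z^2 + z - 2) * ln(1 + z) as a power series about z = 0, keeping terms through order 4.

4*z^4/3 - 13*z^3/6 + 2*z^2 - 2*z

Multiply each power in the prefactor through the base expansion.
[z^0] = 0;  [z^1] = -2;  [z^2] = 2;  [z^3] = -13/6;  [z^4] = 4/3.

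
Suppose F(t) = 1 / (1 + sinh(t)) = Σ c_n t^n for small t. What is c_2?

Expand as Σ (-1)^k u^k with u equal to the inner function's series.
[t^0] = 1;  [t^1] = -1;  [t^2] = 1.

1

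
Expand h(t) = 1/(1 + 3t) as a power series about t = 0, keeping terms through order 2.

9*t^2 - 3*t + 1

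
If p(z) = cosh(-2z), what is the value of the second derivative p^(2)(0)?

From the series, [z^2] p = 2; multiply by 2! = 2 to get 4.

4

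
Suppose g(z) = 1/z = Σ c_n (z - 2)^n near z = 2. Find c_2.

1/8

g(2) = 1/2
g′(2) = -1/4
g′′(2) = 1/4
Dividing each by k! gives the coefficients c_0, ..., c_2.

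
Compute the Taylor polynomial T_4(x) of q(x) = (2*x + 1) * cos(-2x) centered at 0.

Multiply each power in the prefactor through the base expansion.
[x^0] = 1;  [x^1] = 2;  [x^2] = -2;  [x^3] = -4;  [x^4] = 2/3.

2*x^4/3 - 4*x^3 - 2*x^2 + 2*x + 1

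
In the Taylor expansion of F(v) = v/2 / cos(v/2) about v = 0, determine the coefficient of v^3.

1/16

Divide the numerator series by the denominator series (power-series long division).
F(0) = 0
F′(0) = 1/2
F′′(0) = 0
F′′′(0) = 3/8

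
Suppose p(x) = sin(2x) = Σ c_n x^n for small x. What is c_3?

Differentiate repeatedly and evaluate at the center.
p(0) = 0
p′(0) = 2
p′′(0) = 0
p′′′(0) = -8
Then c_k = p^(k)(0)/k! gives each Taylor coefficient.

-4/3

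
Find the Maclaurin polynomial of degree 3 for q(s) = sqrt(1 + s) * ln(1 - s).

-11*s^3/24 - s^2 - s

Take the Cauchy product of the two expansions.
q(0) = 0
q′(0) = -1
q′′(0) = -2
q′′′(0) = -11/4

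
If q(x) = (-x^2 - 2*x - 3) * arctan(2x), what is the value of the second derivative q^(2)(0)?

-8

Shift and add copies of the series according to the polynomial's terms.
From the series, [x^2] q = -4; multiply by 2! = 2 to get -8.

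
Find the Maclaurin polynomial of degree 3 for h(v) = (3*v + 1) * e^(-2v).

Distribute the polynomial across the series and collect like powers.
h(0) = 1
h′(0) = 1
h′′(0) = -8
h′′′(0) = 28

14*v^3/3 - 4*v^2 + v + 1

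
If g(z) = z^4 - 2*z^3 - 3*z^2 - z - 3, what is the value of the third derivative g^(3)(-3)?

The coefficient of (z + 3)^3 in the expansion is -14, so g′′′(-3) = 3! * (-14) = -84.

-84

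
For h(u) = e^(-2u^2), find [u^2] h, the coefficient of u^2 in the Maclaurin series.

h(0) = 1
h′(0) = 0
h′′(0) = -4

-2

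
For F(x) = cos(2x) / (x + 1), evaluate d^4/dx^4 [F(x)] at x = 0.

-8

Use 1/(1 - r) = Σ r^k on the denominator, then take the Cauchy product.
The coefficient of x^4 in the expansion is -1/3, so F^(4)(0) = 4! * (-1/3) = -8.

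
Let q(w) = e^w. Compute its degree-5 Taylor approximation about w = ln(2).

(w - ln(2))^5/60 + (w - ln(2))^4/12 + (w - ln(2))^3/3 + (w - ln(2))^2 + 2*(w - ln(2)) + 2

q(ln(2)) = 2
q′(ln(2)) = 2
q′′(ln(2)) = 2
q′′′(ln(2)) = 2
q^(4)(ln(2)) = 2
q^(5)(ln(2)) = 2
Then c_k = q^(k)(ln(2))/k! gives each Taylor coefficient.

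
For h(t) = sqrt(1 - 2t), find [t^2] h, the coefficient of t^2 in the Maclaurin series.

-1/2

h(0) = 1
h′(0) = -1
h′′(0) = -1
So c_2 = h′′(0)/2! = -1/2.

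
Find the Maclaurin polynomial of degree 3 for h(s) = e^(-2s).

-4*s^3/3 + 2*s^2 - 2*s + 1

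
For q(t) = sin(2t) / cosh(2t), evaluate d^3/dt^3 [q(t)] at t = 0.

Write the quotient as an unknown series and match coefficients against numerator = denominator · series.
The coefficient of t^3 in the expansion is -16/3, so q′′′(0) = 3! * (-16/3) = -32.

-32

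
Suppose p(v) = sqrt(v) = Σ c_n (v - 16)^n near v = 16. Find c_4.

-5/2097152

Apply the Taylor formula c_k = f^(k)(a)/k!.
So c_4 = p^(4)(16)/4! = -5/2097152.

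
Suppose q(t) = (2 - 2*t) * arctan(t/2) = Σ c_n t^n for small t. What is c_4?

Distribute the polynomial across the series and collect like powers.
[t^0] = 0;  [t^1] = 1;  [t^2] = -1;  [t^3] = -1/12;  [t^4] = 1/12.
So c_4 = q^(4)(0)/4! = 1/12.

1/12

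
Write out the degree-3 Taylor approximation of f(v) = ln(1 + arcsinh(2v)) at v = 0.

Plug the Maclaurin series of the inner function into that of the outer and collect terms.
[v^0] = 0;  [v^1] = 2;  [v^2] = -2;  [v^3] = 4/3.

4*v^3/3 - 2*v^2 + 2*v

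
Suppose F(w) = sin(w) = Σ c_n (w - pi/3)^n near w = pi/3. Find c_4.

Use the known series and substitute for the argument.
[(w - pi/3)^0] = sqrt(3)/2;  [(w - pi/3)^1] = 1/2;  [(w - pi/3)^2] = -sqrt(3)/4;  [(w - pi/3)^3] = -1/12;  [(w - pi/3)^4] = sqrt(3)/48.

sqrt(3)/48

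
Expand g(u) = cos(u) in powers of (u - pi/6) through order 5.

-(u - pi/6)^5/240 + sqrt(3)*(u - pi/6)^4/48 + (u - pi/6)^3/12 - sqrt(3)*(u - pi/6)^2/4 - (u - pi/6)/2 + sqrt(3)/2

g(pi/6) = sqrt(3)/2
g′(pi/6) = -1/2
g′′(pi/6) = -sqrt(3)/2
g′′′(pi/6) = 1/2
g^(4)(pi/6) = sqrt(3)/2
g^(5)(pi/6) = -1/2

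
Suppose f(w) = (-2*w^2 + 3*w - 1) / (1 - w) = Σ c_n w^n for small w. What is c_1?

2

Shift and add copies of the series according to the polynomial's terms.
[w^0] = -1;  [w^1] = 2.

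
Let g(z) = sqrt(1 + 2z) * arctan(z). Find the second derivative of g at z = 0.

Write out both Maclaurin series and multiply, keeping only the needed powers.
The coefficient of z^2 in the expansion is 1, so g′′(0) = 2! * (1) = 2.

2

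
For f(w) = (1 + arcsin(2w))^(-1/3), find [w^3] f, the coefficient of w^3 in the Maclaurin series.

Substitute the inner expansion into the outer series and collect powers.
[w^0] = 1;  [w^1] = -2/3;  [w^2] = 8/9;  [w^3] = -148/81.
So c_3 = f′′′(0)/3! = -148/81.

-148/81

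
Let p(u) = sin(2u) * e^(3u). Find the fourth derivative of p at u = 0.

Take the Cauchy product of the two expansions.
From the series, [u^4] p = 5; multiply by 4! = 24 to get 120.

120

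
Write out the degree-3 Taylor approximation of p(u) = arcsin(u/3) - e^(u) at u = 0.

Expand each term separately and add.

-13*u^3/81 - u^2/2 - 2*u/3 - 1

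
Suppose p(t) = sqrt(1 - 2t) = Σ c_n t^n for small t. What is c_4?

-5/8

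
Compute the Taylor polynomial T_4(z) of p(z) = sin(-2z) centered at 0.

Differentiate repeatedly and evaluate at the center.

4*z^3/3 - 2*z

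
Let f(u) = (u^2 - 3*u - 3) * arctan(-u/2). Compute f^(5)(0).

Multiply each power in the prefactor through the base expansion.
The coefficient of u^5 in the expansion is 29/480, so f^(5)(0) = 5! * (29/480) = 29/4.

29/4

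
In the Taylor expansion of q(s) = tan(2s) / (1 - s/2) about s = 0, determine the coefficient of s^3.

Expand each factor separately, then convolve coefficients.
[s^0] = 0;  [s^1] = 2;  [s^2] = 1;  [s^3] = 19/6.

19/6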